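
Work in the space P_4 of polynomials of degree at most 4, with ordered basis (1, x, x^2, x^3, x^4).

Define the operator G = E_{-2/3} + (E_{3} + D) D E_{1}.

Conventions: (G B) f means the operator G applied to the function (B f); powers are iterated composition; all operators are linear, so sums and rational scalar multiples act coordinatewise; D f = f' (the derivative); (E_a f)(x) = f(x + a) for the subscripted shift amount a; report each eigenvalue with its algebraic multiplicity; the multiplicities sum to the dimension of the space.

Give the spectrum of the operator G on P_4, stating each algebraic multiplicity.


λ = 1 (multiplicity 5)

image of 1: 1
image of x: x + 1/3
image of x^2: x^2 + (2/3)x + 94/9
image of x^3: x^3 + x^2 + (94/3)x + 1450/27
image of x^4: x^4 + (4/3)x^3 + (188/3)x^2 + (5800/27)x + 21724/81
the matrix is upper triangular; its diagonal is (1, 1, 1, 1, 1)
for a triangular matrix the eigenvalues are the diagonal entries, with algebraic multiplicity their repetition count


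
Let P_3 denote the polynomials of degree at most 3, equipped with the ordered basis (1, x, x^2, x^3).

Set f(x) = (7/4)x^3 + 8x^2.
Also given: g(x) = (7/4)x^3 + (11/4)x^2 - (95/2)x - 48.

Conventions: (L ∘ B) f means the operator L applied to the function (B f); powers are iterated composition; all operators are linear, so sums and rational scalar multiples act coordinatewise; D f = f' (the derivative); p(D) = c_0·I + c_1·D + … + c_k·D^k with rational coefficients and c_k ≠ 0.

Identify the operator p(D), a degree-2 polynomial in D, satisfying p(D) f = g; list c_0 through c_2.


p(D) = I − D − 3·D^2, i.e. c_0 = 1, c_1 = -1, c_2 = -3

D^0 f = (7/4)x^3 + 8x^2
D^1 f = (21/4)x^2 + 16x
D^2 f = (21/2)x + 16
matching coefficients of g against c_0 f + c_1 Df + … from the top degree down determines the c_i
solution: c_0 = 1, c_1 = -1, c_2 = -3


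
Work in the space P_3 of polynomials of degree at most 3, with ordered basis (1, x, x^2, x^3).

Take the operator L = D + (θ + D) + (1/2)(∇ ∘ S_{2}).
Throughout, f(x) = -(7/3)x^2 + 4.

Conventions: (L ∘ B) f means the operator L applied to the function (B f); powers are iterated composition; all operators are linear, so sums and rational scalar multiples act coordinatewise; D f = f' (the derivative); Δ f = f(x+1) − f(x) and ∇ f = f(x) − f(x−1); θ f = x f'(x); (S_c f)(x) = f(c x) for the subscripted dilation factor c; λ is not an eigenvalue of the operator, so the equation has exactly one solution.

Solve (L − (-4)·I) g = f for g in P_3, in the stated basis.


write g with unknown coordinates in the stated basis and equate coefficients in (L − (-4)·I) g = f
solving from the highest basis element down gives g = -(7/18)x^2 + (28/45)x + 61/180
check: L g = -(7/9)x^2 - (112/45)x + 119/45
so L g − (-4)·g = -(7/3)x^2 + 4 = f ✓

g(x) = -(7/18)x^2 + (28/45)x + 61/180


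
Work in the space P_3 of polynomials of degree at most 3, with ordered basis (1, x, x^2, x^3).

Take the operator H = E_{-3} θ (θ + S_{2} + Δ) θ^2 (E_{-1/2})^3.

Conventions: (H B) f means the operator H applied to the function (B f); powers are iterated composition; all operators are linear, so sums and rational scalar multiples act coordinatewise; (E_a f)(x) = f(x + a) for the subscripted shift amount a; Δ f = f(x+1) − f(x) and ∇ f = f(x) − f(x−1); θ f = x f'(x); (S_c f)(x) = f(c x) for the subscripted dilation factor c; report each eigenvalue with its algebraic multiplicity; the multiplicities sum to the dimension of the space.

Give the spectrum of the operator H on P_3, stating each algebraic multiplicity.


image of 1: 0
image of x: 3x - 9
image of x^2: 48x^2 - 289x + 435
image of x^3: 297x^3 - 2835x^2 + (36009/4)x - 38043/4
the matrix is upper triangular; its diagonal is (0, 3, 48, 297)
for a triangular matrix the eigenvalues are the diagonal entries, with algebraic multiplicity their repetition count

λ = 0 (multiplicity 1), λ = 3 (multiplicity 1), λ = 48 (multiplicity 1), λ = 297 (multiplicity 1)


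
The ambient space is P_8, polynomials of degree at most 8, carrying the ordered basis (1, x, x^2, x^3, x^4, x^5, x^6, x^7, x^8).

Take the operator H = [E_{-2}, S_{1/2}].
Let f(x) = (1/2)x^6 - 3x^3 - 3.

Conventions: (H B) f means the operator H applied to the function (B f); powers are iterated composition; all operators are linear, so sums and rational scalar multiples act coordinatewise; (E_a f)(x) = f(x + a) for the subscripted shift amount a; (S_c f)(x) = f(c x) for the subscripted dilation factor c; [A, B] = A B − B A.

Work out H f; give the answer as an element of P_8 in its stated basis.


S_{1/2} f = (1/128)x^6 - (3/8)x^3 - 3
E_{-2} S_{1/2} f = (1/128)x^6 - (3/32)x^5 + (15/32)x^4 - (13/8)x^3 + (33/8)x^2 - 6x + 1/2
E_{-2} f = (1/2)x^6 - 6x^5 + 30x^4 - 83x^3 + 138x^2 - 132x + 53
S_{1/2} E_{-2} f = (1/128)x^6 - (3/16)x^5 + (15/8)x^4 - (83/8)x^3 + (69/2)x^2 - 66x + 53
[E_{-2}, S_{1/2}] f = (3/32)x^5 - (45/32)x^4 + (35/4)x^3 - (243/8)x^2 + 60x - 105/2

g(x) = (3/32)x^5 - (45/32)x^4 + (35/4)x^3 - (243/8)x^2 + 60x - 105/2


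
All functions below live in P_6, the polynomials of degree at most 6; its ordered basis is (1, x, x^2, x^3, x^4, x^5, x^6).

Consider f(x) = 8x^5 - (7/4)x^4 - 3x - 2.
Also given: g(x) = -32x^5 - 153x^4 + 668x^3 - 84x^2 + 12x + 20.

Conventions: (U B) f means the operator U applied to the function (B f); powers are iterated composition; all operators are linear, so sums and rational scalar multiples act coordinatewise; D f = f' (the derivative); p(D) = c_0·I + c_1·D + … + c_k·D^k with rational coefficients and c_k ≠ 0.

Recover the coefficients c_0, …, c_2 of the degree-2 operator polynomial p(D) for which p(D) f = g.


D^0 f = 8x^5 - (7/4)x^4 - 3x - 2
D^1 f = 40x^4 - 7x^3 - 3
D^2 f = 160x^3 - 21x^2
matching coefficients of g against c_0 f + c_1 Df + … from the top degree down determines the c_i
solution: c_0 = -4, c_1 = -4, c_2 = 4

c_0 = -4, c_1 = -4, c_2 = 4


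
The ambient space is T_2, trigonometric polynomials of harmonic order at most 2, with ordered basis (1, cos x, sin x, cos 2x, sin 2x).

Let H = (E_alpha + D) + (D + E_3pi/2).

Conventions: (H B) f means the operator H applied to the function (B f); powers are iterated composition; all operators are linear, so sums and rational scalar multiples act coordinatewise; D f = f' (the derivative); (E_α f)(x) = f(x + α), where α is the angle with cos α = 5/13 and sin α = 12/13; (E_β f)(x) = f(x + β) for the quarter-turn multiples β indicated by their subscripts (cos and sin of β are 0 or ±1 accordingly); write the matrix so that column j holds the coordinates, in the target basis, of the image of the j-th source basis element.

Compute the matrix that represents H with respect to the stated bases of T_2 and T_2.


the matrix is [[2, 0, 0, 0, 0]; [0, 5/13, 25/13, 0, 0]; [0, -25/13, 5/13, 0, 0]; [0, 0, 0, -288/169, 796/169]; [0, 0, 0, -796/169, -288/169]] (rows listed top to bottom)

image of 1: 2
image of cos x: (5/13)cos x - (25/13)sin x
image of sin x: (25/13)cos x + (5/13)sin x
image of cos 2x: -(288/169)cos 2x - (796/169)sin 2x
image of sin 2x: (796/169)cos 2x - (288/169)sin 2x
each image's coordinates form column j of the matrix


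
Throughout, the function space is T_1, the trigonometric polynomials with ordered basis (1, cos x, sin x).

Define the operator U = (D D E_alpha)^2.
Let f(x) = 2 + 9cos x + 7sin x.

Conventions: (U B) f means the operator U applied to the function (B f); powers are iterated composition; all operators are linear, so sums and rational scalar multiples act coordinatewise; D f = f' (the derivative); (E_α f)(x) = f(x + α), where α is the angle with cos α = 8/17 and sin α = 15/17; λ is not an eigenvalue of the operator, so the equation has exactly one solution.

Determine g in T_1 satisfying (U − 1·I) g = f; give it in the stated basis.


write g with unknown coordinates in the stated basis and equate coefficients in (U − 1·I) g = f
solving from the highest basis element down gives g = -2 - (191/30)cos x - (11/10)sin x
check: U g = (79/30)cos x + (59/10)sin x
so U g − 1·g = 2 + 9cos x + 7sin x = f ✓

the result is g(x) = -2 - (191/30)cos x - (11/10)sin x


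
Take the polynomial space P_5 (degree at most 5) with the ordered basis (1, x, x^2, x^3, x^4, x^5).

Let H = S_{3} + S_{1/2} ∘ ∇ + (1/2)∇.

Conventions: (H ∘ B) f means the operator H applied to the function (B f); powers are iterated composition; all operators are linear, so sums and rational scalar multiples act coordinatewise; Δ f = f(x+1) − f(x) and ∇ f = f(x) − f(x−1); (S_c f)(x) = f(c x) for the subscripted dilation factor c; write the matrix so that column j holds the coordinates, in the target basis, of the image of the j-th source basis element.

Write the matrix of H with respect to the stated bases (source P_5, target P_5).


the matrix is [[1, 3/2, -3/2, 3/2, -3/2, 3/2]; [0, 3, 2, -3, 4, -5]; [0, 0, 9, 9/4, -9/2, 15/2]; [0, 0, 0, 27, 5/2, -25/4]; [0, 0, 0, 0, 81, 45/16]; [0, 0, 0, 0, 0, 243]] (rows listed top to bottom)

image of 1: 1
image of x: 3x + 3/2
image of x^2: 9x^2 + 2x - 3/2
image of x^3: 27x^3 + (9/4)x^2 - 3x + 3/2
image of x^4: 81x^4 + (5/2)x^3 - (9/2)x^2 + 4x - 3/2
image of x^5: 243x^5 + (45/16)x^4 - (25/4)x^3 + (15/2)x^2 - 5x + 3/2
each image's coordinates form column j of the matrix


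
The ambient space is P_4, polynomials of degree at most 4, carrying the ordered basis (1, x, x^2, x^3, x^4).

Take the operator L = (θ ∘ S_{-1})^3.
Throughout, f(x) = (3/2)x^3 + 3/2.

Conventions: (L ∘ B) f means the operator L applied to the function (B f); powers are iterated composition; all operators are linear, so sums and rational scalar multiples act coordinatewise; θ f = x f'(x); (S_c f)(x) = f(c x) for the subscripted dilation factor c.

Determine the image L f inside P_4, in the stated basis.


g(x) = -(81/2)x^3

S_{-1} f = -(3/2)x^3 + 3/2
θ S_{-1} f = -(9/2)x^3
S_{-1} (θ ∘ S_{-1}) f = (9/2)x^3
θ S_{-1} (θ ∘ S_{-1}) f = (27/2)x^3
S_{-1} (θ ∘ S_{-1}) (θ ∘ S_{-1}) f = -(27/2)x^3
θ S_{-1} (θ ∘ S_{-1}) (θ ∘ S_{-1}) f = -(81/2)x^3


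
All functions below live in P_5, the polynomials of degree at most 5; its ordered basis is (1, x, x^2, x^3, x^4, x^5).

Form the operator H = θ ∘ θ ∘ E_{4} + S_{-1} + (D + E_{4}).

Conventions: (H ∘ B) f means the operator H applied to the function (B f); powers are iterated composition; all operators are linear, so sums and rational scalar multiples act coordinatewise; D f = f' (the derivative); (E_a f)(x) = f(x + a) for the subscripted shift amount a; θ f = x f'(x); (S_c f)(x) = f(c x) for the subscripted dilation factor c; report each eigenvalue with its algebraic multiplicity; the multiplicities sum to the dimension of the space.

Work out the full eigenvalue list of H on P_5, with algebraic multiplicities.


λ = 1 (multiplicity 1), λ = 2 (multiplicity 1), λ = 6 (multiplicity 1), λ = 9 (multiplicity 1), λ = 18 (multiplicity 1), λ = 25 (multiplicity 1)

image of 1: 2
image of x: x + 5
image of x^2: 6x^2 + 18x + 16
image of x^3: 9x^3 + 63x^2 + 96x + 64
image of x^4: 18x^4 + 164x^3 + 480x^2 + 512x + 256
image of x^5: 25x^5 + 345x^4 + 1600x^3 + 3200x^2 + 2560x + 1024
the matrix is upper triangular; its diagonal is (2, 1, 6, 9, 18, 25)
for a triangular matrix the eigenvalues are the diagonal entries, with algebraic multiplicity their repetition count


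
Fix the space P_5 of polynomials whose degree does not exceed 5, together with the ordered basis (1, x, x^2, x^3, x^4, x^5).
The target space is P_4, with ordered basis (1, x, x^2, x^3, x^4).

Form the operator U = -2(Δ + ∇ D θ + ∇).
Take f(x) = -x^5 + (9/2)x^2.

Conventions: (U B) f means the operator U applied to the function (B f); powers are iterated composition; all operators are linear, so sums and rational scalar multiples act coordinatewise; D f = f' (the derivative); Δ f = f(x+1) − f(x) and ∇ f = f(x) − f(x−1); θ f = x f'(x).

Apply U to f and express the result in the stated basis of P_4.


the result is g(x) = 20x^4 + 200x^3 - 260x^2 + 164x - 82

Δ f = -5x^4 - 10x^3 - 10x^2 + 4x + 7/2
θ f = -5x^5 + 9x^2
D θ f = -25x^4 + 18x
∇ D θ f = -100x^3 + 150x^2 - 100x + 43
∇ f = -5x^4 + 10x^3 - 10x^2 + 14x - 11/2
(Δ + ∇ D θ + ∇) f = -10x^4 - 100x^3 + 130x^2 - 82x + 41
(-2(Δ + ∇ D θ + ∇)) f = 20x^4 + 200x^3 - 260x^2 + 164x - 82


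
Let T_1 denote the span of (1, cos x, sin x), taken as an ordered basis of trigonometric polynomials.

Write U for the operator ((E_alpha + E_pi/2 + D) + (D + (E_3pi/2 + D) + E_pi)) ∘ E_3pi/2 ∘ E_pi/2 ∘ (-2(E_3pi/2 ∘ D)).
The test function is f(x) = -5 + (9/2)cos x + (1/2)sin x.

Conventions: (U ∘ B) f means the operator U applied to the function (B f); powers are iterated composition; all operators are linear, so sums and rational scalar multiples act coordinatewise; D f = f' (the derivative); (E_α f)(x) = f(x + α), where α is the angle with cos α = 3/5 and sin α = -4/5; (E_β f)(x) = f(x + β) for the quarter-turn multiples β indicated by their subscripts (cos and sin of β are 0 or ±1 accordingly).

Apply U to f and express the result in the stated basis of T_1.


the result is g(x) = (7/5)cos x + (101/5)sin x

D f = (1/2)cos x - (9/2)sin x
E_3pi/2 D f = (9/2)cos x + (1/2)sin x
(-2(E_3pi/2 ∘ D)) f = -9cos x - sin x
E_pi/2 (-2(E_3pi/2 ∘ D)) f = -cos x + 9sin x
E_3pi/2 E_pi/2 (-2(E_3pi/2 ∘ D)) f = -9cos x - sin x
E_alpha (E_3pi/2 ∘ E_pi/2) (-2(E_3pi/2 ∘ D)) f = -(23/5)cos x - (39/5)sin x
E_pi/2 (E_3pi/2 ∘ E_pi/2) (-2(E_3pi/2 ∘ D)) f = -cos x + 9sin x
D (E_3pi/2 ∘ E_pi/2) (-2(E_3pi/2 ∘ D)) f = -cos x + 9sin x
(E_alpha + E_pi/2 + D) (E_3pi/2 ∘ E_pi/2) (-2(E_3pi/2 ∘ D)) f = -(33/5)cos x + (51/5)sin x
D (E_3pi/2 ∘ E_pi/2) (-2(E_3pi/2 ∘ D)) f = -cos x + 9sin x
E_3pi/2 (E_3pi/2 ∘ E_pi/2) (-2(E_3pi/2 ∘ D)) f = cos x - 9sin x
D (E_3pi/2 ∘ E_pi/2) (-2(E_3pi/2 ∘ D)) f = -cos x + 9sin x
(E_3pi/2 + D) (E_3pi/2 ∘ E_pi/2) (-2(E_3pi/2 ∘ D)) f = 0
E_pi (E_3pi/2 ∘ E_pi/2) (-2(E_3pi/2 ∘ D)) f = 9cos x + sin x
(D + (E_3pi/2 + D) + E_pi) (E_3pi/2 ∘ E_pi/2) (-2(E_3pi/2 ∘ D)) f = 8cos x + 10sin x
((E_alpha + E_pi/2 + D) + (D + (E_3pi/2 + D) + E_pi)) (E_3pi/2 ∘ E_pi/2) (-2(E_3pi/2 ∘ D)) f = (7/5)cos x + (101/5)sin x


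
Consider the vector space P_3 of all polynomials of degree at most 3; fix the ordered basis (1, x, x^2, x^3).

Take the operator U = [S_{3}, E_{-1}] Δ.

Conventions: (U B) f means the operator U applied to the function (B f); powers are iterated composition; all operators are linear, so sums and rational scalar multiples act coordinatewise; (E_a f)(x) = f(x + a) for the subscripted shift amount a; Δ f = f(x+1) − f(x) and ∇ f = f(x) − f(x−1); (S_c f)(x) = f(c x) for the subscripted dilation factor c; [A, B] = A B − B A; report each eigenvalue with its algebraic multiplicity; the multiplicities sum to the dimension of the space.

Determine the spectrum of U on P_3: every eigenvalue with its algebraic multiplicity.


image of 1: 0
image of x: 0
image of x^2: 4
image of x^3: 36x - 18
the matrix is upper triangular; its diagonal is (0, 0, 0, 0)
for a triangular matrix the eigenvalues are the diagonal entries, with algebraic multiplicity their repetition count

λ = 0 (multiplicity 4)


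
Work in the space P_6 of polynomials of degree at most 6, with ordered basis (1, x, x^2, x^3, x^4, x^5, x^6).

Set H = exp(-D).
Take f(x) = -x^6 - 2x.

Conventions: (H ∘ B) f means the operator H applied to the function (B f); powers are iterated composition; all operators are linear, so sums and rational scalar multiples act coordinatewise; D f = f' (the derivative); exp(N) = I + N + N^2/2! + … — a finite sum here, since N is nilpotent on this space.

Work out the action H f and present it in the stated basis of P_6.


order-1 term: 6x^5 + 2
order-2 term: -15x^4
order-3 term: 20x^3
order-4 term: -15x^2
order-5 term: 6x
order-6 term: -1
the series for exp(-D) f terminates at order 6
exp(-D) f = -x^6 + 6x^5 - 15x^4 + 20x^3 - 15x^2 + 4x + 1

g(x) = -x^6 + 6x^5 - 15x^4 + 20x^3 - 15x^2 + 4x + 1


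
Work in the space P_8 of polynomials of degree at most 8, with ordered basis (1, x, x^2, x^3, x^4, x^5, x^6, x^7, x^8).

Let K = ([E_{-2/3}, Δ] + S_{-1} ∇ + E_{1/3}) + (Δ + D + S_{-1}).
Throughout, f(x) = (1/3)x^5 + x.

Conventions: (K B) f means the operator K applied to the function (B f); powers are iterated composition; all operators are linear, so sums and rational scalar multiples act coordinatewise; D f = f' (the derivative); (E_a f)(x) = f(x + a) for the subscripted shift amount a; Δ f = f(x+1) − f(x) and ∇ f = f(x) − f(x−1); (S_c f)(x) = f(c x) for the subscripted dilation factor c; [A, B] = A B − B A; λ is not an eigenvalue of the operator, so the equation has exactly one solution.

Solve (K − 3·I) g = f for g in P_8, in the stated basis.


write g with unknown coordinates in the stated basis and equate coefficients in (K − 3·I) g = f
solving from the highest basis element down gives g = -(1/9)x^5 - (50/27)x^4 - (110/27)x^3 - (10750/243)x^2 - (35518/729)x - 384617/2187
check: K g = -(50/9)x^4 - (110/9)x^3 - (10750/81)x^2 - (35275/243)x - 384617/729
so K g − 3·g = (1/3)x^5 + x = f ✓

the result is g(x) = -(1/9)x^5 - (50/27)x^4 - (110/27)x^3 - (10750/243)x^2 - (35518/729)x - 384617/2187


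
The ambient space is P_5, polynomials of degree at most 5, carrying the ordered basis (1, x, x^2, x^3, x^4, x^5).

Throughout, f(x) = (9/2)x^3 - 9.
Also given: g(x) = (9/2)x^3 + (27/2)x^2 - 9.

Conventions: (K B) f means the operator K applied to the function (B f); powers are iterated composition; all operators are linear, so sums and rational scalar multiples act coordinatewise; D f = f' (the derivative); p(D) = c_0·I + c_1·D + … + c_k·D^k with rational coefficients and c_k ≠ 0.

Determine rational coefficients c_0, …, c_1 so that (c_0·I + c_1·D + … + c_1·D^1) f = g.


c_0 = 1, c_1 = 1

D^0 f = (9/2)x^3 - 9
D^1 f = (27/2)x^2
matching coefficients of g against c_0 f + c_1 Df + … from the top degree down determines the c_i
solution: c_0 = 1, c_1 = 1


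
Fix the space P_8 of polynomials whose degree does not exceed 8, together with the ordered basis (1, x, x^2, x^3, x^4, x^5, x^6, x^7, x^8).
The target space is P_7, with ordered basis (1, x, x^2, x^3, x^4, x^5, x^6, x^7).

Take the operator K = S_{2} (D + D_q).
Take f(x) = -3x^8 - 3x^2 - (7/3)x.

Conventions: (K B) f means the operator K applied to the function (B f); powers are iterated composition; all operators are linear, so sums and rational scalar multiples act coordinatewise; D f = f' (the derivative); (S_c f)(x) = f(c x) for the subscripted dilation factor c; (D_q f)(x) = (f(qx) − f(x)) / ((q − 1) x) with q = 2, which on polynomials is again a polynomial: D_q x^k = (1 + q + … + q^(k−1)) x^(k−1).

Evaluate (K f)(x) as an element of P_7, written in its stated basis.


the image equals g(x) = -100992x^7 - 30x - 14/3

D f = -24x^7 - 6x - 7/3
D_q f = -765x^7 - 9x - 7/3
(D + D_q) f = -789x^7 - 15x - 14/3
S_{2} (D + D_q) f = -100992x^7 - 30x - 14/3


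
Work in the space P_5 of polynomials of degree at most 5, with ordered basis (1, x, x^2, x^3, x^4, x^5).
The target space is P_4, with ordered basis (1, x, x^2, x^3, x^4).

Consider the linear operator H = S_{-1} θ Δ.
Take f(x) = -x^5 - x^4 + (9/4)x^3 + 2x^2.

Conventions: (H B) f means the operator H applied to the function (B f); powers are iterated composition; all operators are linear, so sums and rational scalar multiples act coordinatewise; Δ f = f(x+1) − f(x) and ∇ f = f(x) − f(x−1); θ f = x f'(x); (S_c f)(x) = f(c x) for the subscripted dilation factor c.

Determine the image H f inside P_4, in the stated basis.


the result is g(x) = -20x^4 + 42x^3 - (37/2)x^2 - (7/4)x

Δ f = -5x^4 - 14x^3 - (37/4)x^2 + (7/4)x + 9/4
θ Δ f = -20x^4 - 42x^3 - (37/2)x^2 + (7/4)x
S_{-1} θ Δ f = -20x^4 + 42x^3 - (37/2)x^2 - (7/4)x


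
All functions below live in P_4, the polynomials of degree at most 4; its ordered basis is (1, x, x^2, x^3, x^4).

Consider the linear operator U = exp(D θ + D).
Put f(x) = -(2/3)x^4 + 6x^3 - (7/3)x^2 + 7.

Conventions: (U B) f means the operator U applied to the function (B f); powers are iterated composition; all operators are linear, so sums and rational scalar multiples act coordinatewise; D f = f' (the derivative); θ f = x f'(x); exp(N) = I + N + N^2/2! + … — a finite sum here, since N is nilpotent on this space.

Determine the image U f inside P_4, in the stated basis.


order-1 term: -(40/3)x^3 + 72x^2 - 14x
order-2 term: -80x^2 + 216x - 14
order-3 term: -160x + 144
order-4 term: -80
the series for exp(D θ + D) f terminates at order 4
exp(D θ + D) f = -(2/3)x^4 - (22/3)x^3 - (31/3)x^2 + 42x + 57

the result is g(x) = -(2/3)x^4 - (22/3)x^3 - (31/3)x^2 + 42x + 57


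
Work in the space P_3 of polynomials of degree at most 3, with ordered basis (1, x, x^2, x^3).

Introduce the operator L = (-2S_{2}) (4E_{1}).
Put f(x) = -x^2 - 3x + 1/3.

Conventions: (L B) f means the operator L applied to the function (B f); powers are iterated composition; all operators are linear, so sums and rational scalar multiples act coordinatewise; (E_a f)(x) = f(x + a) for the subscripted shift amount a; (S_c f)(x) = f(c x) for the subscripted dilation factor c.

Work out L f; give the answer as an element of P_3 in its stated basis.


the result is g(x) = 32x^2 + 80x + 88/3

E_{1} f = -x^2 - 5x - 11/3
(4E_{1}) f = -4x^2 - 20x - 44/3
S_{2} (4E_{1}) f = -16x^2 - 40x - 44/3
(-2S_{2}) (4E_{1}) f = 32x^2 + 80x + 88/3


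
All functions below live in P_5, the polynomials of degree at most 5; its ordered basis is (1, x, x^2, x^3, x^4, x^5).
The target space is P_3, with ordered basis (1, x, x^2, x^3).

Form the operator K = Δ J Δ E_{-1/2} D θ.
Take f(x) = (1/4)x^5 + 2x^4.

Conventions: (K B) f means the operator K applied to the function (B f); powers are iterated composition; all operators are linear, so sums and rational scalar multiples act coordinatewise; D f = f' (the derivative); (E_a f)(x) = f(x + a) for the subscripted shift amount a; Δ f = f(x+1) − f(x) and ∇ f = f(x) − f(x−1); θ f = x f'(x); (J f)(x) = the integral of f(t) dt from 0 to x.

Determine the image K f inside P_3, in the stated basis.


g(x) = 25x^3 + (267/2)x^2 + (509/4)x + 395/8

θ f = (5/4)x^5 + 8x^4
D θ f = (25/4)x^4 + 32x^3
E_{-1/2} D θ f = (25/4)x^4 + (39/2)x^3 - (309/8)x^2 + (167/8)x - 231/64
Δ (E_{-1/2} D θ) f = 25x^3 + 96x^2 + (25/4)x + 8
J Δ (E_{-1/2} D θ) f = (25/4)x^4 + 32x^3 + (25/8)x^2 + 8x
Δ J Δ (E_{-1/2} D θ) f = 25x^3 + (267/2)x^2 + (509/4)x + 395/8


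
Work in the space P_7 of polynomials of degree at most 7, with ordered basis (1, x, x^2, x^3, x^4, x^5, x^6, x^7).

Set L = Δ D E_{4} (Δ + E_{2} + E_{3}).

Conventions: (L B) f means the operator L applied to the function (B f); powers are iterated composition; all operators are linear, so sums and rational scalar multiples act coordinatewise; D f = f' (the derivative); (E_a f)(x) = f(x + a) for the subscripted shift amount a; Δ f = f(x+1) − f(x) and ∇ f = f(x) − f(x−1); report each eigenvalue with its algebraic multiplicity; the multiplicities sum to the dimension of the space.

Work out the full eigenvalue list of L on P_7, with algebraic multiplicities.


λ = 0 (multiplicity 8)

image of 1: 0
image of x: 0
image of x^2: 4
image of x^3: 12x + 90
image of x^4: 24x^2 + 360x + 1304
image of x^5: 40x^3 + 900x^2 + 6520x + 15510
image of x^6: 60x^4 + 1800x^3 + 19560x^2 + 93060x + 165252
image of x^7: 84x^5 + 3150x^4 + 45640x^3 + 325710x^2 + 1156764x + 1644930
the matrix is upper triangular; its diagonal is (0, 0, 0, 0, 0, 0, 0, 0)
for a triangular matrix the eigenvalues are the diagonal entries, with algebraic multiplicity their repetition count


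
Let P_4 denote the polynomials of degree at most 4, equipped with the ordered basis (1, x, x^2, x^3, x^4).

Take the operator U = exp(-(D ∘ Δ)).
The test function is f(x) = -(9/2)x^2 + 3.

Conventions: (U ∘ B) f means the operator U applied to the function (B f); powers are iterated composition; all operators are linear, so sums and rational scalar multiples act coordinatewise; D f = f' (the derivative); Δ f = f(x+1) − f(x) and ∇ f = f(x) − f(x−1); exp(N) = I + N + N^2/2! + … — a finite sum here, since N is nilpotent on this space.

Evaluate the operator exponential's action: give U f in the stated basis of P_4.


order-1 term: 9
the series for exp(-(D ∘ Δ)) f terminates at order 1
exp(-(D ∘ Δ)) f = -(9/2)x^2 + 12

the result is g(x) = -(9/2)x^2 + 12


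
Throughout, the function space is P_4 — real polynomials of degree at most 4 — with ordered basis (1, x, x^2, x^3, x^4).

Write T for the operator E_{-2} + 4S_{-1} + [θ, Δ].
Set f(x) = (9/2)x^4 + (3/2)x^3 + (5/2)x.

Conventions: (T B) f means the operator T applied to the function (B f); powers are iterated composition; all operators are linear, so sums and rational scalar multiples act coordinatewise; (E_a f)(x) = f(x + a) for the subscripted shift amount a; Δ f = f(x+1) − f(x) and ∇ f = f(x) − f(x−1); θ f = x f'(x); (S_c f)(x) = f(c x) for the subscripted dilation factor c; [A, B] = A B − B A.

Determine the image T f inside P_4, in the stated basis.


the image equals g(x) = (45/2)x^4 - (117/2)x^3 + (81/2)x^2 - (393/2)x + 30

E_{-2} f = (9/2)x^4 - (69/2)x^3 + 99x^2 - (247/2)x + 55
S_{-1} f = (9/2)x^4 - (3/2)x^3 - (5/2)x
(4S_{-1}) f = 18x^4 - 6x^3 - 10x
Δ f = 18x^3 + (63/2)x^2 + (45/2)x + 17/2
θ Δ f = 54x^3 + 63x^2 + (45/2)x
θ f = 18x^4 + (9/2)x^3 + (5/2)x
Δ θ f = 72x^3 + (243/2)x^2 + (171/2)x + 25
[θ, Δ] f = -18x^3 - (117/2)x^2 - 63x - 25
(E_{-2} + 4S_{-1} + [θ, Δ]) f = (45/2)x^4 - (117/2)x^3 + (81/2)x^2 - (393/2)x + 30


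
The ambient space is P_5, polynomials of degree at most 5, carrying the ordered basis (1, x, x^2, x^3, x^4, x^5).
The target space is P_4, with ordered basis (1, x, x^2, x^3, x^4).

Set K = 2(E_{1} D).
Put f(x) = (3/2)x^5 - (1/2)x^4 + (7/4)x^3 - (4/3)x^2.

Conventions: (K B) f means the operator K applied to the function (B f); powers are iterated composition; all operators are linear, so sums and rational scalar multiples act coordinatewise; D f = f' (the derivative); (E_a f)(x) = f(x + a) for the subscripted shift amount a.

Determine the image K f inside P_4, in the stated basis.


D f = (15/2)x^4 - 2x^3 + (21/4)x^2 - (8/3)x
E_{1} D f = (15/2)x^4 + 28x^3 + (177/4)x^2 + (191/6)x + 97/12
(2(E_{1} D)) f = 15x^4 + 56x^3 + (177/2)x^2 + (191/3)x + 97/6

the image equals g(x) = 15x^4 + 56x^3 + (177/2)x^2 + (191/3)x + 97/6


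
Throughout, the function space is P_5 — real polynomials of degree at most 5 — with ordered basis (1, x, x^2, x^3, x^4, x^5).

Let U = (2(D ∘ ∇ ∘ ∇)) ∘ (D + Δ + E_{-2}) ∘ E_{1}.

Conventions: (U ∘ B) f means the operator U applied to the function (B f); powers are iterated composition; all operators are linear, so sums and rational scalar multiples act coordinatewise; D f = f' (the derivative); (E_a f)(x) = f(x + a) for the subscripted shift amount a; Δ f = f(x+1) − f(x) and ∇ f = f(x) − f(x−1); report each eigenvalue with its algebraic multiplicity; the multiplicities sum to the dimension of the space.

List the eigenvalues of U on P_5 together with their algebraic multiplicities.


image of 1: 0
image of x: 0
image of x^2: 0
image of x^3: 12
image of x^4: 48x
image of x^5: 120x^2 + 620
the matrix is upper triangular; its diagonal is (0, 0, 0, 0, 0, 0)
for a triangular matrix the eigenvalues are the diagonal entries, with algebraic multiplicity their repetition count

λ = 0 (multiplicity 6)


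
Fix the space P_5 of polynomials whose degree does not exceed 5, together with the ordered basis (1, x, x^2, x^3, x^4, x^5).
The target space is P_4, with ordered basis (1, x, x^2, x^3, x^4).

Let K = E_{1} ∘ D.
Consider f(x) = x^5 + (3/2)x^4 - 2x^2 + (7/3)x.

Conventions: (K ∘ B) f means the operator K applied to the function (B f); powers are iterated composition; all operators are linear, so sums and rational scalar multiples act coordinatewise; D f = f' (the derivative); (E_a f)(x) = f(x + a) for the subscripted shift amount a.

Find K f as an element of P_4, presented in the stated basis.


D f = 5x^4 + 6x^3 - 4x + 7/3
E_{1} D f = 5x^4 + 26x^3 + 48x^2 + 34x + 28/3

g(x) = 5x^4 + 26x^3 + 48x^2 + 34x + 28/3


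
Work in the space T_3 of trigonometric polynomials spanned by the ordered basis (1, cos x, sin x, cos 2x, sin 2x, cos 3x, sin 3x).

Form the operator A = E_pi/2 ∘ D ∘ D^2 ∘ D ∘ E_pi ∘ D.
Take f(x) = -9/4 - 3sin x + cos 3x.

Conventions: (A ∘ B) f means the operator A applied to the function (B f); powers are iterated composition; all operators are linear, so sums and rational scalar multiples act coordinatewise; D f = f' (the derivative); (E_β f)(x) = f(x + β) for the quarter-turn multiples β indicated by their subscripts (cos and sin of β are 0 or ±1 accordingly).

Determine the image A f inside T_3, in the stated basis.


D f = -3cos x - 3sin 3x
E_pi D f = 3cos x + 3sin 3x
D E_pi D f = -3sin x + 9cos 3x
D (D ∘ E_pi ∘ D) f = -3cos x - 27sin 3x
D D (D ∘ E_pi ∘ D) f = 3sin x - 81cos 3x
D D^2 (D ∘ E_pi ∘ D) f = 3cos x + 243sin 3x
E_pi/2 (D ∘ D^2) (D ∘ E_pi ∘ D) f = -3sin x - 243cos 3x

g(x) = -3sin x - 243cos 3x


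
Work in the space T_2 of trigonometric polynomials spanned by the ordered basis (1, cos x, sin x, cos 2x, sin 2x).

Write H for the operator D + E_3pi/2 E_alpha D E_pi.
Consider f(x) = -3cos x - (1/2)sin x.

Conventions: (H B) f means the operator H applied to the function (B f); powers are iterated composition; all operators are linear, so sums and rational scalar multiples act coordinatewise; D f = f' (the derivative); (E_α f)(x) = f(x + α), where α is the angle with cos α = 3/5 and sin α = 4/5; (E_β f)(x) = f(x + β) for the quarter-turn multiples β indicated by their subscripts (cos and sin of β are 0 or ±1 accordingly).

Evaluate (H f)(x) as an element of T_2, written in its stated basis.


D f = -(1/2)cos x + 3sin x
E_pi f = 3cos x + (1/2)sin x
D E_pi f = (1/2)cos x - 3sin x
E_alpha D E_pi f = -(21/10)cos x - (11/5)sin x
E_3pi/2 E_alpha D E_pi f = (11/5)cos x - (21/10)sin x
(D + E_3pi/2 E_alpha D E_pi) f = (17/10)cos x + (9/10)sin x

g(x) = (17/10)cos x + (9/10)sin x


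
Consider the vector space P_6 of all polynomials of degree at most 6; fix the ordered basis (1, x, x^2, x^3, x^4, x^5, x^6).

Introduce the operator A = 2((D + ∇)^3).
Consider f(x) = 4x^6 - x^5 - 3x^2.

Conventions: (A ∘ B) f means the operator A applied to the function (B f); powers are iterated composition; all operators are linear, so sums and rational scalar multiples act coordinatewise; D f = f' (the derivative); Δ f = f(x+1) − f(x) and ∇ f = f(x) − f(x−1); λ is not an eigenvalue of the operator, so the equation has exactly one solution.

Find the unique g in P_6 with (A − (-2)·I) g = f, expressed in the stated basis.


the image equals g(x) = 2x^6 - (1/2)x^5 - 1920x^3 + (9117/2)x^2 - 5400x + 94710

write g with unknown coordinates in the stated basis and equate coefficients in (A − (-2)·I) g = f
solving from the highest basis element down gives g = 2x^6 - (1/2)x^5 - 1920x^3 + (9117/2)x^2 - 5400x + 94710
check: A g = 3840x^3 - 9120x^2 + 10800x - 189420
so A g − (-2)·g = 4x^6 - x^5 - 3x^2 = f ✓


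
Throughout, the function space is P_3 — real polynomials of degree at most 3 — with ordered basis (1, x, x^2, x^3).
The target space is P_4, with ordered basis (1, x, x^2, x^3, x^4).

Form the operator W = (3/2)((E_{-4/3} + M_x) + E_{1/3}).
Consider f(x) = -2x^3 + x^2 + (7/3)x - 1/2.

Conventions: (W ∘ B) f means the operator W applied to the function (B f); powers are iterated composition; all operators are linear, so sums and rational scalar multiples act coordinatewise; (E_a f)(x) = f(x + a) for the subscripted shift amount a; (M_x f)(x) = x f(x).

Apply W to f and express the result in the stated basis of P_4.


the result is g(x) = -3x^4 - (9/2)x^3 + (31/2)x^2 - (55/4)x + 29/6

E_{-4/3} f = -2x^3 + 9x^2 - 11x + 157/54
M_x f = -2x^4 + x^3 + (7/3)x^2 - (1/2)x
(E_{-4/3} + M_x) f = -2x^4 - x^3 + (34/3)x^2 - (23/2)x + 157/54
E_{1/3} f = -2x^3 - x^2 + (7/3)x + 17/54
((E_{-4/3} + M_x) + E_{1/3}) f = -2x^4 - 3x^3 + (31/3)x^2 - (55/6)x + 29/9
((3/2)((E_{-4/3} + M_x) + E_{1/3})) f = -3x^4 - (9/2)x^3 + (31/2)x^2 - (55/4)x + 29/6


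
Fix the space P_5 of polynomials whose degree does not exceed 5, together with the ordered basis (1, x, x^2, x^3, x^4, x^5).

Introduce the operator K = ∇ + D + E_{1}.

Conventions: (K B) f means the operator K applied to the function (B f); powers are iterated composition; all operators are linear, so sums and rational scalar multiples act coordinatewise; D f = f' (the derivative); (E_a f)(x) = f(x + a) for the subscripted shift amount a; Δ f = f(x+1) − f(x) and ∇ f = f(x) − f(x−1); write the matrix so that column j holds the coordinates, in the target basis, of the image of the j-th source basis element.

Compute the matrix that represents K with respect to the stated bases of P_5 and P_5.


the matrix is [[1, 3, 0, 2, 0, 2]; [0, 1, 6, 0, 8, 0]; [0, 0, 1, 9, 0, 20]; [0, 0, 0, 1, 12, 0]; [0, 0, 0, 0, 1, 15]; [0, 0, 0, 0, 0, 1]] (rows listed top to bottom)

image of 1: 1
image of x: x + 3
image of x^2: x^2 + 6x
image of x^3: x^3 + 9x^2 + 2
image of x^4: x^4 + 12x^3 + 8x
image of x^5: x^5 + 15x^4 + 20x^2 + 2
each image's coordinates form column j of the matrix


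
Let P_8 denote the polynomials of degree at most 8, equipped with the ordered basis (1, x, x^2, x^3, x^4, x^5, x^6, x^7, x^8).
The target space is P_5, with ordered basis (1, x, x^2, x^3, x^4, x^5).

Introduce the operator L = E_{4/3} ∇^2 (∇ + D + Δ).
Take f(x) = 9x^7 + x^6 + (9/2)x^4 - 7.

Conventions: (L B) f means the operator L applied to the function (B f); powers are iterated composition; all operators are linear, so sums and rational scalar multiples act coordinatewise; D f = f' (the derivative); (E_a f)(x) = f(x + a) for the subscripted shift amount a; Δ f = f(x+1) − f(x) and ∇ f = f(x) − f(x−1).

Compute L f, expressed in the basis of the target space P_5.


the result is g(x) = 5670x^4 + 7920x^3 + 17370x^2 + 10524x + 12586/3

∇ f = 63x^6 - 183x^5 + 300x^4 - 277x^3 + 147x^2 - 39x + 7/2
D f = 63x^6 + 6x^5 + 18x^3
Δ f = 63x^6 + 195x^5 + 330x^4 + 353x^3 + 231x^2 + 87x + 29/2
(∇ + D + Δ) f = 189x^6 + 18x^5 + 630x^4 + 94x^3 + 378x^2 + 48x + 18
∇ (∇ + D + Δ) f = 1134x^5 - 2745x^4 + 6120x^3 - 6153x^2 + 4038x - 1037
∇ ∇ (∇ + D + Δ) f = 5670x^4 - 22320x^3 + 46170x^2 - 47316x + 20190
E_{4/3} ∇^2 (∇ + D + Δ) f = 5670x^4 + 7920x^3 + 17370x^2 + 10524x + 12586/3


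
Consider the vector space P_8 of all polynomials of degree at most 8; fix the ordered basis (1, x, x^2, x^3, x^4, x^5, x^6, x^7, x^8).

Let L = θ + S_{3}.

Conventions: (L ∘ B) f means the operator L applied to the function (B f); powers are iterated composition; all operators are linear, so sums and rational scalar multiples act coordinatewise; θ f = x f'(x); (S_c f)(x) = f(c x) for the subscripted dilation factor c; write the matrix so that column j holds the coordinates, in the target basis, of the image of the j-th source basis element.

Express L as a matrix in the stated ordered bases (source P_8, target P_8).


image of 1: 1
image of x: 4x
image of x^2: 11x^2
image of x^3: 30x^3
image of x^4: 85x^4
image of x^5: 248x^5
image of x^6: 735x^6
image of x^7: 2194x^7
image of x^8: 6569x^8
each image's coordinates form column j of the matrix

the matrix is [[1, 0, 0, 0, 0, 0, 0, 0, 0]; [0, 4, 0, 0, 0, 0, 0, 0, 0]; [0, 0, 11, 0, 0, 0, 0, 0, 0]; [0, 0, 0, 30, 0, 0, 0, 0, 0]; [0, 0, 0, 0, 85, 0, 0, 0, 0]; [0, 0, 0, 0, 0, 248, 0, 0, 0]; [0, 0, 0, 0, 0, 0, 735, 0, 0]; [0, 0, 0, 0, 0, 0, 0, 2194, 0]; [0, 0, 0, 0, 0, 0, 0, 0, 6569]] (rows listed top to bottom)


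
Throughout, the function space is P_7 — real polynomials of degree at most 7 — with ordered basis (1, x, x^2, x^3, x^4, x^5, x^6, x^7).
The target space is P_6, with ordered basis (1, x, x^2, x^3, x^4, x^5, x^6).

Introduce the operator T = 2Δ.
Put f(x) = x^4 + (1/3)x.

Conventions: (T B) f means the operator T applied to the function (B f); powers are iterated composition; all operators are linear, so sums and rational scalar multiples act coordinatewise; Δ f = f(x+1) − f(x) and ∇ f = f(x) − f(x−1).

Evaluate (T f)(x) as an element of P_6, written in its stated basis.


the image equals g(x) = 8x^3 + 12x^2 + 8x + 8/3

Δ f = 4x^3 + 6x^2 + 4x + 4/3
(2Δ) f = 8x^3 + 12x^2 + 8x + 8/3


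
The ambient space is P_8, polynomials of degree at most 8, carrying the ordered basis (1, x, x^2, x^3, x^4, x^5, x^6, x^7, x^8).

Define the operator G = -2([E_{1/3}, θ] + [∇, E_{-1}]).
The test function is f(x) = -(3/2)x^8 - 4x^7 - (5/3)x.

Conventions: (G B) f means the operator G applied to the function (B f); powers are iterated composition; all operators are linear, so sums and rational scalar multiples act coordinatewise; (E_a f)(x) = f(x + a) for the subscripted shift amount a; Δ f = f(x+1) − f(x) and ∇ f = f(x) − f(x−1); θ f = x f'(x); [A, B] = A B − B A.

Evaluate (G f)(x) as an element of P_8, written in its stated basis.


θ f = -12x^8 - 28x^7 - (5/3)x
E_{1/3} θ f = -12x^8 - 60x^7 - (308/3)x^6 - (812/9)x^5 - (140/3)x^4 - (1204/81)x^3 - (700/243)x^2 - (481/243)x - 1247/2187
E_{1/3} f = -(3/2)x^8 - 8x^7 - 14x^6 - (112/9)x^5 - (175/27)x^4 - (56/27)x^3 - (98/243)x^2 - (1247/729)x - 271/486
θ E_{1/3} f = -12x^8 - 56x^7 - 84x^6 - (560/9)x^5 - (700/27)x^4 - (56/9)x^3 - (196/243)x^2 - (1247/729)x
[E_{1/3}, θ] f = -4x^7 - (56/3)x^6 - 28x^5 - (560/27)x^4 - (700/81)x^3 - (56/27)x^2 - (196/729)x - 1247/2187
E_{-1} f = -(3/2)x^8 + 8x^7 - 14x^6 + 35x^4 - 56x^3 + 42x^2 - (53/3)x + 25/6
∇ E_{-1} f = -12x^7 + 98x^6 - 336x^5 + 595x^4 - 504x^3 + 42x^2 + 240x - 763/6
∇ f = -12x^7 + 14x^6 - 35x^4 + 56x^3 - 42x^2 + 16x - 25/6
E_{-1} ∇ f = -12x^7 + 98x^6 - 336x^5 + 595x^4 - 504x^3 + 42x^2 + 240x - 763/6
[∇, E_{-1}] f = 0
([E_{1/3}, θ] + [∇, E_{-1}]) f = -4x^7 - (56/3)x^6 - 28x^5 - (560/27)x^4 - (700/81)x^3 - (56/27)x^2 - (196/729)x - 1247/2187
(-2([E_{1/3}, θ] + [∇, E_{-1}])) f = 8x^7 + (112/3)x^6 + 56x^5 + (1120/27)x^4 + (1400/81)x^3 + (112/27)x^2 + (392/729)x + 2494/2187

g(x) = 8x^7 + (112/3)x^6 + 56x^5 + (1120/27)x^4 + (1400/81)x^3 + (112/27)x^2 + (392/729)x + 2494/2187


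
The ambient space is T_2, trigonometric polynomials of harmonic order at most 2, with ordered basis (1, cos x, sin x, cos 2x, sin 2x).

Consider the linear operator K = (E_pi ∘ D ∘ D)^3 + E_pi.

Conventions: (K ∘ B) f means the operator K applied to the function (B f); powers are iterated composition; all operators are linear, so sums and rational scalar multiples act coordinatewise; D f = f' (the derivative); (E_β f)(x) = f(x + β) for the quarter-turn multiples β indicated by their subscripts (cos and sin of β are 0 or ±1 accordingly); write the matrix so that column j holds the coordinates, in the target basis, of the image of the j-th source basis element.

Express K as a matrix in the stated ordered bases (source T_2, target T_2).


the matrix is [[1, 0, 0, 0, 0]; [0, 0, 0, 0, 0]; [0, 0, 0, 0, 0]; [0, 0, 0, -63, 0]; [0, 0, 0, 0, -63]] (rows listed top to bottom)

image of 1: 1
image of cos x: 0
image of sin x: 0
image of cos 2x: -63cos 2x
image of sin 2x: -63sin 2x
each image's coordinates form column j of the matrix


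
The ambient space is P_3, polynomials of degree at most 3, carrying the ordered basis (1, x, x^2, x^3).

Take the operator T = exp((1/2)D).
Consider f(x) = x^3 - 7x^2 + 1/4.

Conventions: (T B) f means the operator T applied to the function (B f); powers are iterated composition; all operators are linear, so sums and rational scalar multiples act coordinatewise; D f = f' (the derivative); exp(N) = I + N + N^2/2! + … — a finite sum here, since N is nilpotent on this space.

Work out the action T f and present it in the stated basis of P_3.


order-1 term: (3/2)x^2 - 7x
order-2 term: (3/4)x - 7/4
order-3 term: 1/8
the series for exp((1/2)D) f terminates at order 3
exp((1/2)D) f = x^3 - (11/2)x^2 - (25/4)x - 11/8

the image equals g(x) = x^3 - (11/2)x^2 - (25/4)x - 11/8


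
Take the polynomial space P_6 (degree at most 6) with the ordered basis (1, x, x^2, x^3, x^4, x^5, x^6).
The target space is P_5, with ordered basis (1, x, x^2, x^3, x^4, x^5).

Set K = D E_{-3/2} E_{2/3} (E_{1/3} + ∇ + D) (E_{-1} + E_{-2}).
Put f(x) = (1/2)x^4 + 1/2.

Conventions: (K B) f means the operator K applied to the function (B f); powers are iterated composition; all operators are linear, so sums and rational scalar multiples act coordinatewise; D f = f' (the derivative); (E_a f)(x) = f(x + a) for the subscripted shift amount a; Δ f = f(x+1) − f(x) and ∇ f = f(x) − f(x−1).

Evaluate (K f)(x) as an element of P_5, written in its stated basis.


g(x) = 4x^3 - 73x + 392/3

E_{-1} f = (1/2)x^4 - 2x^3 + 3x^2 - 2x + 1
E_{-2} f = (1/2)x^4 - 4x^3 + 12x^2 - 16x + 17/2
(E_{-1} + E_{-2}) f = x^4 - 6x^3 + 15x^2 - 18x + 19/2
E_{1/3} (E_{-1} + E_{-2}) f = x^4 - (14/3)x^3 + (29/3)x^2 - (266/27)x + 803/162
∇ (E_{-1} + E_{-2}) f = 4x^3 - 24x^2 + 52x - 40
D (E_{-1} + E_{-2}) f = 4x^3 - 18x^2 + 30x - 18
(E_{1/3} + ∇ + D) (E_{-1} + E_{-2}) f = x^4 + (10/3)x^3 - (97/3)x^2 + (1948/27)x - 8593/162
E_{2/3} (E_{1/3} + ∇ + D) (E_{-1} + E_{-2}) f = x^4 + 6x^3 - 23x^2 + (104/3)x - 979/54
E_{-3/2} E_{2/3} (E_{1/3} + ∇ + D) (E_{-1} + E_{-2}) f = x^4 - (73/2)x^2 + (392/3)x - 59213/432
D E_{-3/2} E_{2/3} (E_{1/3} + ∇ + D) (E_{-1} + E_{-2}) f = 4x^3 - 73x + 392/3
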